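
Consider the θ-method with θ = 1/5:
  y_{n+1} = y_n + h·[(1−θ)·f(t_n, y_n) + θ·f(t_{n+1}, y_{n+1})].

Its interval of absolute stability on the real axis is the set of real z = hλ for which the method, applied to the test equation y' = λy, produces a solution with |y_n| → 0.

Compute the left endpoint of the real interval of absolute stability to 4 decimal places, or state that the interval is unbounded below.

left endpoint -3.3333.

With y'=λy (z=hλ):
  y_{n+1} = y_n + z·[4/5·y_n + 1/5·y_{n+1}] ⇒ (1 − 1/5z)y_{n+1} = (1 + 4/5z)y_n
  Hence R(z) = (1 + 4/5z)/(1 − 1/5z).

Boundary: |R(x)|=1, x<0.
x=-0.42: |R|=0.6125
R=−1: 1+4/5x = −1+1/5x ⇒ -3/5x=2 ⇒ x=2/(-3/5)=-3.3333
Confirm numerically:
  x=-3.099: |R|=0.91320 <1
  x=-2.766: |R|=0.78084 <1
  x=-1.536: |R|=0.17503 <1
  x=-3.649: |R|=1.10949 >1
  x=-3.520: |R|=1.06573 >1
  x=-3.422: |R|=1.03158 >1
Stable set (-3.3333, 0).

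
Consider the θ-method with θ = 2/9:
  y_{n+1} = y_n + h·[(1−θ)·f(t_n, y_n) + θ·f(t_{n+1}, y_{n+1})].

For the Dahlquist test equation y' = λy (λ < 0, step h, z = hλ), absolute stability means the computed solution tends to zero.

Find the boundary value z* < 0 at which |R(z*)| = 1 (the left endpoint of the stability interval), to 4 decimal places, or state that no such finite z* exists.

left endpoint -3.6000.

On y'=λy, z=hλ:
  y_{n+1} = y_n + z·[7/9·y_n + 2/9·y_{n+1}] ⇒ (1 − 2/9z)y_{n+1} = (1 + 7/9z)y_n
  Hence R(z) = (1 + 7/9z)/(1 − 2/9z).

Need |R(x)|<1, x<0.
x=-1.13: |R|=0.0968
R=−1: 1+7/9x = −1+2/9x ⇒ -5/9x=2 ⇒ x=2/(-5/9)=-3.6000
Confirm numerically:
  x=-2.175: |R|=0.46629 <1
  x=-2.067: |R|=0.41640 <1
  x=-1.627: |R|=0.19496 <1
  x=-3.927: |R|=1.09701 >1
  x=-3.897: |R|=1.08842 >1
  x=-3.719: |R|=1.03620 >1
So |R|<1 on (-3.6000, 0).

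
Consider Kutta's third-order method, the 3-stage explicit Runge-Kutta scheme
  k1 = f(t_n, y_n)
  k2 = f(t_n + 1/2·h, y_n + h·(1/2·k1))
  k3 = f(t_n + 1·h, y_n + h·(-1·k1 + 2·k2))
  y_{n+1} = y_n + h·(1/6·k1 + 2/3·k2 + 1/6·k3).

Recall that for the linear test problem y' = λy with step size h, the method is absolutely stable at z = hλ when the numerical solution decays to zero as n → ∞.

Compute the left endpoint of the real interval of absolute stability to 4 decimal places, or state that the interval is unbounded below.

z* = -2.5127.

Test eqn y'=λy, z=hλ:
  order 3, 3-stage ⇒ R(z)=1+z+z^2/2+z^3/6
  (e.g. R(-1.32)=0.16787, |R|=0.16787)

Find x<0 with |R(x)|<1.
x=-1.32: |R|=0.1679
|R(-2.6)|=1.1493 |R(-1.73)|=0.0965 |R(-1.12)|=0.2730
Bisect:
  x_lo=-3.1936 |R|=2.5227  x_hi=-0.1333 |R|=0.8752
  mid=-1.66346 |R|=0.04707 →hi
  mid=-2.42852 |R|=0.86679 →hi
  mid=-2.81106 |R|=1.56222 →lo
  mid=-2.61979 |R|=1.18488 →lo
  mid=-2.52416 |R|=1.01886 →lo
  mid=-2.47634 |R|=0.94114 →hi
  mid=-2.50025 |R|=0.97957 →hi
  ...
  [-2.51276,-2.51258] ⇒ x*=-2.5127
So |R|<1 on (-2.5127, 0).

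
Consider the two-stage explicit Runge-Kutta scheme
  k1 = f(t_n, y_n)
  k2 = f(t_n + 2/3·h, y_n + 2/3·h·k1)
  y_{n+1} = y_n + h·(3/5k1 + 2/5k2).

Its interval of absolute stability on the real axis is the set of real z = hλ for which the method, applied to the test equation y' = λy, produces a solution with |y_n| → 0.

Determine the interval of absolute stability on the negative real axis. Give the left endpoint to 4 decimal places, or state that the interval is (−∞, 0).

On y'=λy, z=hλ:
  k1=λy_n ⇒ h·k1=z·y_n;  k2=λ(1+2/3z)y_n ⇒ h·k2=z(1+2/3z)y_n
  y_{n+1}/y_n = 1 + 3/5z + 2/5z(1+2/3z) = 1 + z + 4/15z²
  R(z) = 1 + z + 4/15z².

Solve |R(x)|<1 on ℝ⁻.
x=-0.6: |R|=0.4960
R=1: x+4/15x²=0 ⇒ x=−15/4=-3.7500; min R=1−1/(4·4/15)=0.0625>−1
Confirm numerically:
  x=-2.933: |R|=0.36100 <1
  x=-1.948: |R|=0.06392 <1
  x=-1.741: |R|=0.06729 <1
  x=-1.658: |R|=0.07506 <1
  x=-3.968: |R|=1.23067 >1
  x=-3.803: |R|=1.05375 >1
So |R|<1 on (-3.7500, 0).

(-3.7500, 0).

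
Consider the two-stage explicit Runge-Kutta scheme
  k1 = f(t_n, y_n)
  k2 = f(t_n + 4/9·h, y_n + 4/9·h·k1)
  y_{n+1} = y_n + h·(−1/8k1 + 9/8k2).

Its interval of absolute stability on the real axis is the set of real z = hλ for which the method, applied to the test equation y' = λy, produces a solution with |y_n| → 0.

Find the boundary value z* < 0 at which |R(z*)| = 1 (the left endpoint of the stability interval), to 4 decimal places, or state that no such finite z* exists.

On y'=λy, z=hλ:
  k1=λy_n ⇒ h·k1=z·y_n;  k2=λ(1+4/9z)y_n ⇒ h·k2=z(1+4/9z)y_n
  y_{n+1}/y_n = 1 − 1/8z + 9/8z(1+4/9z) = 1 + z + 1/2z²
  ⇒ R(z) = 1 + z + 1/2z².

Boundary: |R(x)|=1, x<0.
x=-0.82: |R|=0.5162
R=1: x+1/2x²=0 ⇒ x=−2=-2.0000; min R=1−1/(4·1/2)=0.5000>−1
Confirm numerically:
  x=-1.617: |R|=0.69034 <1
  x=-1.352: |R|=0.56195 <1
  x=-1.005: |R|=0.50001 <1
  x=-2.564: |R|=1.72305 >1
  x=-2.512: |R|=1.64307 >1
So |R|<1 on (-2.0000, 0).

z* = -2.0000.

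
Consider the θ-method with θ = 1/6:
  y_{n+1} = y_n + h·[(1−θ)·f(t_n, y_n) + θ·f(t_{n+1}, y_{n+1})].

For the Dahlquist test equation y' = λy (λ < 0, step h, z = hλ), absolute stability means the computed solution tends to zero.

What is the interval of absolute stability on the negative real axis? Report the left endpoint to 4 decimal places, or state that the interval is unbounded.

z∈(-3.0000,0).

Test eqn y'=λy, z=hλ:
  y_{n+1} = y_n + z·[5/6·y_n + 1/6·y_{n+1}] ⇒ (1 − 1/6z)y_{n+1} = (1 + 5/6z)y_n
  so R(z) = (1 + 5/6z)/(1 − 1/6z).

Find x<0 with |R(x)|<1.
x=-0.73: |R|=0.3492
R=−1: 1+5/6x = −1+1/6x ⇒ -2/3x=2 ⇒ x=2/(-2/3)=-3.0000
Confirm numerically:
  x=-2.955: |R|=0.97990 <1
  x=-2.558: |R|=0.79341 <1
  x=-1.685: |R|=0.31555 <1
  x=-1.202: |R|=0.00139 <1
  x=-3.154: |R|=1.06729 >1
  x=-3.021: |R|=1.00931 >1
So |R|<1 on (-3.0000, 0).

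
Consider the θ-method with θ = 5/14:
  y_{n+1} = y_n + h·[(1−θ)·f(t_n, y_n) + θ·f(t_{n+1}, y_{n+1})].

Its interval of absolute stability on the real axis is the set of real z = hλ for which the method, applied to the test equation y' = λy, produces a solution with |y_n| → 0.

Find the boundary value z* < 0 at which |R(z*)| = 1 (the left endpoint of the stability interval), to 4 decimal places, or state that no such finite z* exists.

Set f=λy, z=hλ:
  y_{n+1} = y_n + z·[9/14·y_n + 5/14·y_{n+1}] ⇒ (1 − 5/14z)y_{n+1} = (1 + 9/14z)y_n
  Hence R(z) = (1 + 9/14z)/(1 − 5/14z).

Solve |R(x)|<1 on ℝ⁻.
x=-0.32: |R|=0.7128
R=−1: 1+9/14x = −1+5/14x ⇒ -2/7x=2 ⇒ x=2/(-2/7)=-7.0000
Confirm numerically:
  x=-6.509: |R|=0.95780 <1
  x=-5.770: |R|=0.88518 <1
  x=-4.929: |R|=0.78564 <1
  x=-3.874: |R|=0.62529 <1
  x=-7.280: |R|=1.02222 >1
  x=-7.245: |R|=1.01951 >1
So |R|<1 on (-7.0000, 0).

left endpoint -7.0000.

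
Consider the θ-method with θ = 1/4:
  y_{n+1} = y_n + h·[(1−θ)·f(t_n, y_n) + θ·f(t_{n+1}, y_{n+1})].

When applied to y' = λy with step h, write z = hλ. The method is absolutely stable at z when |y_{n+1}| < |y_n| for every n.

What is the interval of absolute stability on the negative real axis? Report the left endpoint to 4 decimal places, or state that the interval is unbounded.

Set f=λy, z=hλ:
  y_{n+1} = y_n + z·[3/4·y_n + 1/4·y_{n+1}] ⇒ (1 − 1/4z)y_{n+1} = (1 + 3/4z)y_n
  ⇒ R(z) = (1 + 3/4z)/(1 − 1/4z).

Find x<0 with |R(x)|<1.
x=-1.08: |R|=0.1496
R=−1: 1+3/4x = −1+1/4x ⇒ -1/2x=2 ⇒ x=2/(-1/2)=-4.0000
Confirm numerically:
  x=-3.931: |R|=0.98260 <1
  x=-3.666: |R|=0.91286 <1
  x=-2.787: |R|=0.64255 <1
  x=-4.580: |R|=1.13520 >1
  x=-4.231: |R|=1.05613 >1
Interval (-4.0000, 0).

z∈(-4.0000,0).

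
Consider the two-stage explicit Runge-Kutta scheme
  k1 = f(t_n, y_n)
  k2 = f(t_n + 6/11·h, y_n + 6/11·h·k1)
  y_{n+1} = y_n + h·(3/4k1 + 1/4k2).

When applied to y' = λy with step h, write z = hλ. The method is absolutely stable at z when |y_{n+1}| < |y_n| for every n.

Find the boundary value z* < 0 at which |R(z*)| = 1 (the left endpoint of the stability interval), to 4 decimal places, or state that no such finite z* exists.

z* = -7.3333.

Test eqn y'=λy, z=hλ:
  k1=λy_n ⇒ h·k1=z·y_n;  k2=λ(1+6/11z)y_n ⇒ h·k2=z(1+6/11z)y_n
  y_{n+1}/y_n = 1 + 3/4z + 1/4z(1+6/11z) = 1 + z + 3/22z²
  R(z) = 1 + z + 3/22z².

Need |R(x)|<1, x<0.
x=-1.11: |R|=0.0580
R=1: x+3/22x²=0 ⇒ x=−22/3=-7.3333; min R=1−1/(4·3/22)=-0.8333>−1
Confirm numerically:
  x=-6.050: |R|=0.05875 <1
  x=-5.758: |R|=0.23692 <1
  x=-5.524: |R|=0.36292 <1
  x=-4.224: |R|=0.79098 <1
  x=-7.649: |R|=1.32925 >1
  x=-7.588: |R|=1.26351 >1
  x=-7.402: |R|=1.06931 >1
So |R|<1 on (-7.3333, 0).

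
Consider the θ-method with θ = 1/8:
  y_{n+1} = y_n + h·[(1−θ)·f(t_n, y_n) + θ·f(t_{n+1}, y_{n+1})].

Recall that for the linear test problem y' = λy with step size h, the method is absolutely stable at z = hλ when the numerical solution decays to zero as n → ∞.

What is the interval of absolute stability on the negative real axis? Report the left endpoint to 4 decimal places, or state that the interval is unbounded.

Test eqn y'=λy, z=hλ:
  y_{n+1} = y_n + z·[7/8·y_n + 1/8·y_{n+1}] ⇒ (1 − 1/8z)y_{n+1} = (1 + 7/8z)y_n
  so R(z) = (1 + 7/8z)/(1 − 1/8z).

Need |R(x)|<1, x<0.
x=-0.32: |R|=0.6923
R=−1: 1+7/8x = −1+1/8x ⇒ -3/4x=2 ⇒ x=2/(-3/4)=-2.6667
Confirm numerically:
  x=-2.586: |R|=0.95428 <1
  x=-2.119: |R|=0.67526 <1
  x=-1.648: |R|=0.36650 <1
  x=-3.198: |R|=1.28469 >1
  x=-3.000: |R|=1.18182 >1
  x=-2.929: |R|=1.14402 >1
Stable set (-2.6667, 0).

z∈(-2.6667,0).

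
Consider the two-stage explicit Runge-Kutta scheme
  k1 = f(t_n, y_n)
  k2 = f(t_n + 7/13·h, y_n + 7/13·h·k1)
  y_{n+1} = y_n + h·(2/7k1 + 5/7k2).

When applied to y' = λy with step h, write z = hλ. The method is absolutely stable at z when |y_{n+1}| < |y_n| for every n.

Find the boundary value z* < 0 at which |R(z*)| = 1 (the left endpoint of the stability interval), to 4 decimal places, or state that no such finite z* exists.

z* = -2.6000.

On y'=λy, z=hλ:
  k1=λy_n ⇒ h·k1=z·y_n;  k2=λ(1+7/13z)y_n ⇒ h·k2=z(1+7/13z)y_n
  y_{n+1}/y_n = 1 + 2/7z + 5/7z(1+7/13z) = 1 + z + 5/13z²
  Hence R(z) = 1 + z + 5/13z².

Boundary: |R(x)|=1, x<0.
x=-1.74: |R|=0.4245
R=1: x+5/13x²=0 ⇒ x=−13/5=-2.6000; min R=1−1/(4·5/13)=0.3500>−1
Confirm numerically:
  x=-2.535: |R|=0.93663 <1
  x=-2.152: |R|=0.62919 <1
  x=-1.604: |R|=0.38554 <1
  x=-1.137: |R|=0.36022 <1
  x=-2.842: |R|=1.26452 >1
  x=-2.728: |R|=1.13430 >1
  x=-2.653: |R|=1.05408 >1
Interval (-2.6000, 0).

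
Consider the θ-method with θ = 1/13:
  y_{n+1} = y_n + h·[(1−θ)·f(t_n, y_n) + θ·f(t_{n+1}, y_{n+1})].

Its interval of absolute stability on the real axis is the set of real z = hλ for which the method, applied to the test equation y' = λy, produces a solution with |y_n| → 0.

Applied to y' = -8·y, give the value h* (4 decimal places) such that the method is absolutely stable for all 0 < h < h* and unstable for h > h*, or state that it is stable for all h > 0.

With y'=λy (z=hλ):
  y_{n+1} = y_n + z·[12/13·y_n + 1/13·y_{n+1}] ⇒ (1 − 1/13z)y_{n+1} = (1 + 12/13z)y_n
  R(z) = (1 + 12/13z)/(1 − 1/13z).

Boundary: |R(x)|=1, x<0.
x=-0.83: |R|=0.2198
R=−1: 1+12/13x = −1+1/13x ⇒ -11/13x=2 ⇒ x=2/(-11/13)=-2.3636
Confirm numerically:
  x=-2.247: |R|=0.91585 <1
  x=-2.002: |R|=0.73484 <1
  x=-1.802: |R|=0.58262 <1
  x=-1.037: |R|=0.03961 <1
  x=-2.907: |R|=1.37575 >1
  x=-2.674: |R|=1.21781 >1
  x=-2.521: |R|=1.11153 >1
So |R|<1 on (-2.3636, 0).

(-2.3636,0); λ=-8 ⇒ h* = (26/11)/8 = 0.2955.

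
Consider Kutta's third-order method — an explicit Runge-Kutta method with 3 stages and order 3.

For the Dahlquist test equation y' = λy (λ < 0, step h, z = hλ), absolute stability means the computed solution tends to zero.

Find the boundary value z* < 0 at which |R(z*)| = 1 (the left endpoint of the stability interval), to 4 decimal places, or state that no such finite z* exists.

z* = -2.5127.

Test eqn y'=λy, z=hλ:
  order 3, 3-stage ⇒ R(z)=1+z+z^2/2+z^3/6
  (e.g. R(-1.74)=-0.10420, |R|=0.10420)

Solve |R(x)|<1 on ℝ⁻.
x=-1.74: |R|=0.1042
|R(-2.23)|=0.5918 |R(-1.7)|=0.0738 |R(-0.95)|=0.3584
Bisect:
  x_lo=-3.3428 |R|=2.9811  x_hi=-0.2849 |R|=0.7518
  mid=-1.81382 |R|=0.16341 →hi
  mid=-2.57829 |R|=1.11106 →lo
  mid=-2.19605 |R|=0.54986 →hi
  mid=-2.38717 |R|=0.80513 →hi
  mid=-2.48273 |R|=0.95132 →hi
  mid=-2.53051 |R|=1.02944 →lo
  mid=-2.50662 |R|=0.98995 →hi
  mid=-2.51856 |R|=1.00959 →lo
  mid=-2.51259 |R|=0.99975 →hi
  ...
  [-2.51278,-2.51259] ⇒ x*=-2.5127
Stable set (-2.5127, 0).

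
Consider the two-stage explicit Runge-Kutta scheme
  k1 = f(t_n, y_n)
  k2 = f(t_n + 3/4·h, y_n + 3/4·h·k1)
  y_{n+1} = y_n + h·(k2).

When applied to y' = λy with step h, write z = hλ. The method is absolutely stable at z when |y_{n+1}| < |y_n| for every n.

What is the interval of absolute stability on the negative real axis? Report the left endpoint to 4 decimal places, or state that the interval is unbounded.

On y'=λy, z=hλ:
  k1=λy_n ⇒ h·k1=z·y_n;  k2=λ(1+3/4z)y_n ⇒ h·k2=z(1+3/4z)y_n
  y_{n+1}/y_n = 1 + z(1+3/4z) = 1 + z + 3/4z²
  so R(z) = 1 + z + 3/4z².

Boundary: |R(x)|=1, x<0.
x=-0.78: |R|=0.6763
R=1: x+3/4x²=0 ⇒ x=−4/3=-1.3333; min R=1−1/(4·3/4)=0.6667>−1
Confirm numerically:
  x=-1.186: |R|=0.86895 <1
  x=-1.000: |R|=0.75000 <1
  x=-0.956: |R|=0.72945 <1
  x=-0.779: |R|=0.67613 <1
  x=-1.804: |R|=1.63681 >1
  x=-1.559: |R|=1.26386 >1
So |R|<1 on (-1.3333, 0).

(-1.3333, 0).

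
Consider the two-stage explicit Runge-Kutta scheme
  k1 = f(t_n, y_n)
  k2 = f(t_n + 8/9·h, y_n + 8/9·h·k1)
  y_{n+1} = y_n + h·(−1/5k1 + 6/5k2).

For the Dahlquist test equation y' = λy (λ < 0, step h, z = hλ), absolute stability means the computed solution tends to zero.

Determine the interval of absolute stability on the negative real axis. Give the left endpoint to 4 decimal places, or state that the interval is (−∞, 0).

(-0.9375, 0).

With y'=λy (z=hλ):
  k1=λy_n ⇒ h·k1=z·y_n;  k2=λ(1+8/9z)y_n ⇒ h·k2=z(1+8/9z)y_n
  y_{n+1}/y_n = 1 − 1/5z + 6/5z(1+8/9z) = 1 + z + 16/15z²
  ⇒ R(z) = 1 + z + 16/15z².

Find x<0 with |R(x)|<1.
x=-1.72: |R|=2.4356
R=1: x+16/15x²=0 ⇒ x=−15/16=-0.9375; min R=1−1/(4·16/15)=0.7656>−1
Confirm numerically:
  x=-0.903: |R|=0.96677 <1
  x=-0.768: |R|=0.86115 <1
  x=-0.650: |R|=0.80067 <1
  x=-1.377: |R|=1.64554 >1
  x=-1.174: |R|=1.29616 >1
Interval (-0.9375, 0).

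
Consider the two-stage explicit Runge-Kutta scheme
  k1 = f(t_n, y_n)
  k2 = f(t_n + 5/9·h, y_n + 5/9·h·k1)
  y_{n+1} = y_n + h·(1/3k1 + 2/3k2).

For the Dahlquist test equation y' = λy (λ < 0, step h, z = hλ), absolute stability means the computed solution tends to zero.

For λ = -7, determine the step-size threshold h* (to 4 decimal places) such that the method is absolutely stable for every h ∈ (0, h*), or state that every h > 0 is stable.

Test eqn y'=λy, z=hλ:
  k1=λy_n ⇒ h·k1=z·y_n;  k2=λ(1+5/9z)y_n ⇒ h·k2=z(1+5/9z)y_n
  y_{n+1}/y_n = 1 + 1/3z + 2/3z(1+5/9z) = 1 + z + 10/27z²
  Hence R(z) = 1 + z + 10/27z².

Solve |R(x)|<1 on ℝ⁻.
x=-0.9: |R|=0.4000
R=1: x+10/27x²=0 ⇒ x=−27/10=-2.7000; min R=1−1/(4·10/27)=0.3250>−1
Confirm numerically:
  x=-2.592: |R|=0.89632 <1
  x=-2.560: |R|=0.86726 <1
  x=-2.456: |R|=0.77805 <1
  x=-1.374: |R|=0.32521 <1
  x=-2.966: |R|=1.29221 >1
  x=-2.829: |R|=1.13516 >1
Stable set (-2.7000, 0).

(-2.7000,0); λ=-7 ⇒ h* = (27/10)/7 = 0.3857.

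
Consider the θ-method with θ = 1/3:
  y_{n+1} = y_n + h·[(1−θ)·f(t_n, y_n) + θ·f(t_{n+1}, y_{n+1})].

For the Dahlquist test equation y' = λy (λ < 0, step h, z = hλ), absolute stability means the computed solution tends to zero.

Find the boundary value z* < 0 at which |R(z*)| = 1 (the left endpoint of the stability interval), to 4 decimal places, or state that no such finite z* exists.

Set f=λy, z=hλ:
  y_{n+1} = y_n + z·[2/3·y_n + 1/3·y_{n+1}] ⇒ (1 − 1/3z)y_{n+1} = (1 + 2/3z)y_n
  ⇒ R(z) = (1 + 2/3z)/(1 − 1/3z).

Find x<0 with |R(x)|<1.
x=-0.46: |R|=0.6012
R=−1: 1+2/3x = −1+1/3x ⇒ -1/3x=2 ⇒ x=2/(-1/3)=-6.0000
Confirm numerically:
  x=-4.370: |R|=0.77883 <1
  x=-3.544: |R|=0.62469 <1
  x=-2.432: |R|=0.34315 <1
  x=-6.509: |R|=1.05353 >1
  x=-6.172: |R|=1.01875 >1
  x=-6.141: |R|=1.01543 >1
Stable set (-6.0000, 0).

left endpoint -6.0000.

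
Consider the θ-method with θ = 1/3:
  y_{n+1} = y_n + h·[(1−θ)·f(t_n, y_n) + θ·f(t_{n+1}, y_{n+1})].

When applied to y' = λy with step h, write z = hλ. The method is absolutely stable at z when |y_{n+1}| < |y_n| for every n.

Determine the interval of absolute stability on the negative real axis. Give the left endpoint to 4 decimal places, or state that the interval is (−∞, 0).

z∈(-6.0000,0).

Set f=λy, z=hλ:
  y_{n+1} = y_n + z·[2/3·y_n + 1/3·y_{n+1}] ⇒ (1 − 1/3z)y_{n+1} = (1 + 2/3z)y_n
  Hence R(z) = (1 + 2/3z)/(1 − 1/3z).

Need |R(x)|<1, x<0.
x=-1.67: |R|=0.0728
R=−1: 1+2/3x = −1+1/3x ⇒ -1/3x=2 ⇒ x=2/(-1/3)=-6.0000
Confirm numerically:
  x=-4.751: |R|=0.83886 <1
  x=-2.645: |R|=0.40567 <1
  x=-2.546: |R|=0.37721 <1
  x=-6.513: |R|=1.05393 >1
  x=-6.394: |R|=1.04194 >1
So |R|<1 on (-6.0000, 0).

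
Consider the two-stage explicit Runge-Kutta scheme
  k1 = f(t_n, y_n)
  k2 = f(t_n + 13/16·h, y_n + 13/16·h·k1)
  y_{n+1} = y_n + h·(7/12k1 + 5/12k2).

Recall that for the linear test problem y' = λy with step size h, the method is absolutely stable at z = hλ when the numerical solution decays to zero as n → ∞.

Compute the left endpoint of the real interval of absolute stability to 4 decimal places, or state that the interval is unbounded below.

left endpoint -2.9538.

With y'=λy (z=hλ):
  k1=λy_n ⇒ h·k1=z·y_n;  k2=λ(1+13/16z)y_n ⇒ h·k2=z(1+13/16z)y_n
  y_{n+1}/y_n = 1 + 7/12z + 5/12z(1+13/16z) = 1 + z + 65/192z²
  ⇒ R(z) = 1 + z + 65/192z².

Need |R(x)|<1, x<0.
x=-1.32: |R|=0.2699
R=1: x+65/192x²=0 ⇒ x=−192/65=-2.9538; min R=1−1/(4·65/192)=0.2615>−1
Confirm numerically:
  x=-1.622: |R|=0.26866 <1
  x=-1.553: |R|=0.26350 <1
  x=-1.229: |R|=0.28235 <1
  x=-3.290: |R|=1.37441 >1
  x=-3.088: |R|=1.14025 >1
So |R|<1 on (-2.9538, 0).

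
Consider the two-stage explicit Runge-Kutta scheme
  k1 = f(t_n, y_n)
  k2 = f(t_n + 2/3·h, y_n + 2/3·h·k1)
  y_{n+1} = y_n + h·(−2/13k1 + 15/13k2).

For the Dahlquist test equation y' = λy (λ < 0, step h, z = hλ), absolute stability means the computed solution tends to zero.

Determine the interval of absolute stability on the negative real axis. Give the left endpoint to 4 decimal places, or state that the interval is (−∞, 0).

Test eqn y'=λy, z=hλ:
  k1=λy_n ⇒ h·k1=z·y_n;  k2=λ(1+2/3z)y_n ⇒ h·k2=z(1+2/3z)y_n
  y_{n+1}/y_n = 1 − 2/13z + 15/13z(1+2/3z) = 1 + z + 10/13z²
  R(z) = 1 + z + 10/13z².

Find x<0 with |R(x)|<1.
x=-0.73: |R|=0.6799
R=1: x+10/13x²=0 ⇒ x=−13/10=-1.3000; min R=1−1/(4·10/13)=0.6750>−1
Confirm numerically:
  x=-0.977: |R|=0.75725 <1
  x=-0.965: |R|=0.75133 <1
  x=-0.729: |R|=0.67980 <1
  x=-0.709: |R|=0.67768 <1
  x=-1.814: |R|=1.71723 >1
  x=-1.534: |R|=1.27612 >1
  x=-1.495: |R|=1.22425 >1
Interval (-1.3000, 0).

z∈(-1.3000,0).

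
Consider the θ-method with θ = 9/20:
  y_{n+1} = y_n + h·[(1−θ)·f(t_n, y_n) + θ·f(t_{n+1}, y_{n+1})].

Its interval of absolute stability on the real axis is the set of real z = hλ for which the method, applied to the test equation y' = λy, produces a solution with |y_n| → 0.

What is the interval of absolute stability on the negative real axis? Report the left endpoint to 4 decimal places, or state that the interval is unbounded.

With y'=λy (z=hλ):
  y_{n+1} = y_n + z·[11/20·y_n + 9/20·y_{n+1}] ⇒ (1 − 9/20z)y_{n+1} = (1 + 11/20z)y_n
  so R(z) = (1 + 11/20z)/(1 − 9/20z).

Solve |R(x)|<1 on ℝ⁻.
x=-0.32: |R|=0.7203
R=−1: 1+11/20x = −1+9/20x ⇒ -1/10x=2 ⇒ x=2/(-1/10)=-20.0000
Confirm numerically:
  x=-14.979: |R|=0.93513 <1
  x=-13.387: |R|=0.90585 <1
  x=-10.291: |R|=0.82758 <1
  x=-20.283: |R|=1.00279 >1
  x=-20.126: |R|=1.00125 >1
Stable set (-20.0000, 0).

z∈(-20.0000,0).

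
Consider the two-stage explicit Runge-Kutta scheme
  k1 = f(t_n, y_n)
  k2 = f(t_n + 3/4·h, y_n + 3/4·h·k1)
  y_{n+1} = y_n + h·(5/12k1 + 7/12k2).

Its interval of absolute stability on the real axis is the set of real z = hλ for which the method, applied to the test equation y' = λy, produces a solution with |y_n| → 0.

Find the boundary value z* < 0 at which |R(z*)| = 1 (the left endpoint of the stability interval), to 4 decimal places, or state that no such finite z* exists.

z* = -2.2857.

With y'=λy (z=hλ):
  k1=λy_n ⇒ h·k1=z·y_n;  k2=λ(1+3/4z)y_n ⇒ h·k2=z(1+3/4z)y_n
  y_{n+1}/y_n = 1 + 5/12z + 7/12z(1+3/4z) = 1 + z + 7/16z²
  Hence R(z) = 1 + z + 7/16z².

Boundary: |R(x)|=1, x<0.
x=-0.58: |R|=0.5672
R=1: x+7/16x²=0 ⇒ x=−16/7=-2.2857; min R=1−1/(4·7/16)=0.4286>−1
Confirm numerically:
  x=-1.652: |R|=0.54198 <1
  x=-1.049: |R|=0.43243 <1
  x=-1.004: |R|=0.43701 <1
  x=-2.636: |R|=1.40397 >1
  x=-2.473: |R|=1.20263 >1
  x=-2.437: |R|=1.16130 >1
So |R|<1 on (-2.2857, 0).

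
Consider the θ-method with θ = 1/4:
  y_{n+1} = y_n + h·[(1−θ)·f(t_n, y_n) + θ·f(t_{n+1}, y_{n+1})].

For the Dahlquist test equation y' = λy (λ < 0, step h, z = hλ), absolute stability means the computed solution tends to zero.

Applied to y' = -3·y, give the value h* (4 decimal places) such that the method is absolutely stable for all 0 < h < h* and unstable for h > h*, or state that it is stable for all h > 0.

With y'=λy (z=hλ):
  y_{n+1} = y_n + z·[3/4·y_n + 1/4·y_{n+1}] ⇒ (1 − 1/4z)y_{n+1} = (1 + 3/4z)y_n
  so R(z) = (1 + 3/4z)/(1 − 1/4z).

Find x<0 with |R(x)|<1.
x=-0.67: |R|=0.4261
R=−1: 1+3/4x = −1+1/4x ⇒ -1/2x=2 ⇒ x=2/(-1/2)=-4.0000
Confirm numerically:
  x=-3.872: |R|=0.96748 <1
  x=-3.795: |R|=0.94740 <1
  x=-2.577: |R|=0.56728 <1
  x=-1.664: |R|=0.17514 <1
  x=-4.378: |R|=1.09024 >1
  x=-4.141: |R|=1.03464 >1
  x=-4.096: |R|=1.02372 >1
Interval (-4.0000, 0).

(-4.0000,0); λ=-3 ⇒ h* = (4)/3 = 1.3333.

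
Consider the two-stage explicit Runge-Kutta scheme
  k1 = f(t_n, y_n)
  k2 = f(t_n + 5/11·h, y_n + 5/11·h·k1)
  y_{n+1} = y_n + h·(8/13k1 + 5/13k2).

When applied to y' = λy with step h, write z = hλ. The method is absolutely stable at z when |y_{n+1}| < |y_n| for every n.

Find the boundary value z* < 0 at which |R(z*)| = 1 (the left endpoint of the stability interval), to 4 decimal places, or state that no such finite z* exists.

On y'=λy, z=hλ:
  k1=λy_n ⇒ h·k1=z·y_n;  k2=λ(1+5/11z)y_n ⇒ h·k2=z(1+5/11z)y_n
  y_{n+1}/y_n = 1 + 8/13z + 5/13z(1+5/11z) = 1 + z + 25/143z²
  R(z) = 1 + z + 25/143z².

Need |R(x)|<1, x<0.
x=-1.11: |R|=0.1054
R=1: x+25/143x²=0 ⇒ x=−143/25=-5.7200; min R=1−1/(4·25/143)=-0.4300>−1
Confirm numerically:
  x=-5.307: |R|=0.61682 <1
  x=-5.069: |R|=0.42309 <1
  x=-2.340: |R|=0.38273 <1
  x=-6.211: |R|=1.53315 >1
  x=-5.884: |R|=1.16870 >1
Interval (-5.7200, 0).

left endpoint -5.7200.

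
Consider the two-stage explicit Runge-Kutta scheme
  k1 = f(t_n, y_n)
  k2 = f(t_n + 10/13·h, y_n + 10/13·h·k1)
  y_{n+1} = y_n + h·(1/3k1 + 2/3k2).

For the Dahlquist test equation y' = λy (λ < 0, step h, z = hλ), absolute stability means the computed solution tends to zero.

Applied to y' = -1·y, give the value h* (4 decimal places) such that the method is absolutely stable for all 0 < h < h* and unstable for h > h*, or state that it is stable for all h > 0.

(-1.9500,0); λ=-1 ⇒ h* = (39/20)/1 = 1.9500.

With y'=λy (z=hλ):
  k1=λy_n ⇒ h·k1=z·y_n;  k2=λ(1+10/13z)y_n ⇒ h·k2=z(1+10/13z)y_n
  y_{n+1}/y_n = 1 + 1/3z + 2/3z(1+10/13z) = 1 + z + 20/39z²
  so R(z) = 1 + z + 20/39z².

Boundary: |R(x)|=1, x<0.
x=-0.48: |R|=0.6382
R=1: x+20/39x²=0 ⇒ x=−39/20=-1.9500; min R=1−1/(4·20/39)=0.5125>−1
Confirm numerically:
  x=-1.719: |R|=0.79636 <1
  x=-1.270: |R|=0.55713 <1
  x=-1.218: |R|=0.54278 <1
  x=-0.950: |R|=0.51282 <1
  x=-2.296: |R|=1.40739 >1
  x=-2.284: |R|=1.39121 >1
  x=-2.270: |R|=1.37251 >1
Interval (-1.9500, 0).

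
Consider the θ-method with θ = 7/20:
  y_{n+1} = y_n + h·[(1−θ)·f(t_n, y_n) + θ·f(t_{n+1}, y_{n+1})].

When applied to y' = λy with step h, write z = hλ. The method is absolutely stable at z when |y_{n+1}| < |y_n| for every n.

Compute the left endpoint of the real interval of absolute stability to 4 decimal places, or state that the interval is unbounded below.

Test eqn y'=λy, z=hλ:
  y_{n+1} = y_n + z·[13/20·y_n + 7/20·y_{n+1}] ⇒ (1 − 7/20z)y_{n+1} = (1 + 13/20z)y_n
  R(z) = (1 + 13/20z)/(1 − 7/20z).

Need |R(x)|<1, x<0.
x=-1.77: |R|=0.0929
R=−1: 1+13/20x = −1+7/20x ⇒ -3/10x=2 ⇒ x=2/(-3/10)=-6.6667
Confirm numerically:
  x=-5.723: |R|=0.90573 <1
  x=-5.433: |R|=0.87245 <1
  x=-4.901: |R|=0.80492 <1
  x=-7.225: |R|=1.04747 >1
  x=-7.212: |R|=1.04642 >1
  x=-6.739: |R|=1.00646 >1
So |R|<1 on (-6.6667, 0).

left endpoint -6.6667.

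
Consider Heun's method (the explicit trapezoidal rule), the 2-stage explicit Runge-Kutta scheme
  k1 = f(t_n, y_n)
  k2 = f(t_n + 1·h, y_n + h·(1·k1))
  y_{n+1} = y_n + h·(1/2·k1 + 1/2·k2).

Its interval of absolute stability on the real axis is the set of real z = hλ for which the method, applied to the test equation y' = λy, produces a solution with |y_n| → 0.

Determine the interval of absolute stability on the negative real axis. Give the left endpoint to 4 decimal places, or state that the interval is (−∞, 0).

(-2.0000, 0).

With y'=λy (z=hλ):
  order 2, 2-stage ⇒ R(z)=1+z+z^2/2
  (e.g. R(-1.75)=0.78125, |R|=0.78125)

Solve |R(x)|<1 on ℝ⁻.
x=-1.75: |R|=0.7812
|R(-2)|=1.0000 |R(-1.64)|=0.7048 |R(-1.08)|=0.5032
Bisect:
  x_lo=-2.7296 |R|=1.9958  x_hi=-0.3313 |R|=0.7236
  mid=-1.53045 |R|=0.64069 →hi
  mid=-2.13004 |R|=1.13849 →lo
  mid=-1.83024 |R|=0.84465 →hi
  mid=-1.98014 |R|=0.98034 →hi
  mid=-2.05509 |R|=1.05660 →lo
  mid=-2.01761 |R|=1.01777 →lo
  mid=-1.99888 |R|=0.99888 →hi
  mid=-2.00825 |R|=1.00828 →lo
  mid=-2.00356 |R|=1.00357 →lo
  ...
  [-2.00005,-1.99990] ⇒ x*=-2.0000
Stable set (-2.0000, 0).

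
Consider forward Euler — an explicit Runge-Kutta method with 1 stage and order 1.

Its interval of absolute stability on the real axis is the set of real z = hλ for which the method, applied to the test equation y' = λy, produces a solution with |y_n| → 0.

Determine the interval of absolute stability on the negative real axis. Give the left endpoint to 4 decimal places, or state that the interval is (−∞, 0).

With y'=λy (z=hλ):
  order 1, 1-stage ⇒ R(z)=1+z
  (e.g. R(-1.49)=-0.49000, |R|=0.49000)

Find x<0 with |R(x)|<1.
x=-1.49: |R|=0.4900
|R(-2.11)|=1.1100 |R(-1.81)|=0.8100 |R(-1.59)|=0.5900
Bisect:
  x_lo=-2.7004 |R|=1.7004  x_hi=-0.1386 |R|=0.8614
  mid=-1.41951 |R|=0.41951 →hi
  mid=-2.05995 |R|=1.05995 →lo
  mid=-1.73973 |R|=0.73973 →hi
  mid=-1.89984 |R|=0.89984 →hi
  mid=-1.97989 |R|=0.97989 →hi
  mid=-2.01992 |R|=1.01992 →lo
  mid=-1.99991 |R|=0.99991 →hi
  mid=-2.00991 |R|=1.00991 →lo
  ...
  [-2.00006,-1.99991] ⇒ x*=-2.0000
Stable set (-2.0000, 0).

(-2.0000, 0).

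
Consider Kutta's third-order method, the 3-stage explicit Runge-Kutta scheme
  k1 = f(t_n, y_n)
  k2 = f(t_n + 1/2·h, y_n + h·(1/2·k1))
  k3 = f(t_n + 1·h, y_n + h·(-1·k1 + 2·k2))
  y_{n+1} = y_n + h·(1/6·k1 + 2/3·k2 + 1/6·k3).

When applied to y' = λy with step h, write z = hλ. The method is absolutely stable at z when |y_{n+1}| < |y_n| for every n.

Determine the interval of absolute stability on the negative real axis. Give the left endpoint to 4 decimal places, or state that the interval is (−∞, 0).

With y'=λy (z=hλ):
  order 3, 3-stage ⇒ R(z)=1+z+z^2/2+z^3/6
  (e.g. R(-1.79)=-0.14384, |R|=0.14384)

Boundary: |R(x)|=1, x<0.
x=-1.79: |R|=0.1438
|R(-2.15)|=0.4951 |R(-1.31)|=0.1734 |R(-1.02)|=0.3233
Bisect:
  x_lo=-2.8818 |R|=1.7182  x_hi=-0.3859 |R|=0.6790
  mid=-1.63384 |R|=0.02603 →hi
  mid=-2.25782 |R|=0.62724 →hi
  mid=-2.56981 |R|=1.09632 →lo
  mid=-2.41381 |R|=0.84458 →hi
  mid=-2.49181 |R|=0.96591 →hi
  mid=-2.53081 |R|=1.02995 →lo
  mid=-2.51131 |R|=0.99764 →hi
  mid=-2.52106 |R|=1.01372 →lo
  mid=-2.51619 |R|=1.00567 →lo
  mid=-2.51375 |R|=1.00165 →lo
  ...
  [-2.51283,-2.51268] ⇒ x*=-2.5127
Interval (-2.5127, 0).

z∈(-2.5127,0).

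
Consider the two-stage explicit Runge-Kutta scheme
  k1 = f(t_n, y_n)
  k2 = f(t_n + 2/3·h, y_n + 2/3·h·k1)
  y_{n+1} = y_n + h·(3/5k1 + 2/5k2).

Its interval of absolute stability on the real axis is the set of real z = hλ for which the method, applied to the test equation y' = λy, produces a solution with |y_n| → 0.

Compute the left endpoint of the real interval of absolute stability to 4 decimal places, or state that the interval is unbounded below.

Test eqn y'=λy, z=hλ:
  k1=λy_n ⇒ h·k1=z·y_n;  k2=λ(1+2/3z)y_n ⇒ h·k2=z(1+2/3z)y_n
  y_{n+1}/y_n = 1 + 3/5z + 2/5z(1+2/3z) = 1 + z + 4/15z²
  R(z) = 1 + z + 4/15z².

Need |R(x)|<1, x<0.
x=-1.7: |R|=0.0707
R=1: x+4/15x²=0 ⇒ x=−15/4=-3.7500; min R=1−1/(4·4/15)=0.0625>−1
Confirm numerically:
  x=-3.632: |R|=0.88571 <1
  x=-2.704: |R|=0.24576 <1
  x=-1.919: |R|=0.06302 <1
  x=-1.892: |R|=0.06258 <1
  x=-4.028: |R|=1.29861 >1
  x=-3.772: |R|=1.02213 >1
So |R|<1 on (-3.7500, 0).

z* = -3.7500.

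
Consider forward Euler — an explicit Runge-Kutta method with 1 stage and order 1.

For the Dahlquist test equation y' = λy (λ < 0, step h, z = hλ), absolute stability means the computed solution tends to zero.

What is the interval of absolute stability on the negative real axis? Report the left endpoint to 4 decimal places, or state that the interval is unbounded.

Test eqn y'=λy, z=hλ:
  order 1, 1-stage ⇒ R(z)=1+z
  (e.g. R(-1.13)=-0.13000, |R|=0.13000)

Boundary: |R(x)|=1, x<0.
x=-1.13: |R|=0.1300
|R(-2.21)|=1.2100 |R(-1.12)|=0.1200 |R(-0.8)|=0.2000
Bisect:
  x_lo=-2.7416 |R|=1.7416  x_hi=-0.1118 |R|=0.8882
  mid=-1.42669 |R|=0.42669 →hi
  mid=-2.08413 |R|=1.08413 →lo
  mid=-1.75541 |R|=0.75541 →hi
  mid=-1.91977 |R|=0.91977 →hi
  mid=-2.00195 |R|=1.00195 →lo
  mid=-1.96086 |R|=0.96086 →hi
  mid=-1.98140 |R|=0.98140 →hi
  ...
  [-2.00002,-1.99986] ⇒ x*=-2.0000
So |R|<1 on (-2.0000, 0).

z∈(-2.0000,0).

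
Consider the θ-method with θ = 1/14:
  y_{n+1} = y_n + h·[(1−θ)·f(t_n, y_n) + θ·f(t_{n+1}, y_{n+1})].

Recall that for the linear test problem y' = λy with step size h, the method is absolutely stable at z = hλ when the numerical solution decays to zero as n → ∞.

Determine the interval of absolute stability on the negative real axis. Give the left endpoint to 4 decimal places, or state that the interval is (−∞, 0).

On y'=λy, z=hλ:
  y_{n+1} = y_n + z·[13/14·y_n + 1/14·y_{n+1}] ⇒ (1 − 1/14z)y_{n+1} = (1 + 13/14z)y_n
  R(z) = (1 + 13/14z)/(1 − 1/14z).

Need |R(x)|<1, x<0.
x=-1.37: |R|=0.2479
R=−1: 1+13/14x = −1+1/14x ⇒ -6/7x=2 ⇒ x=2/(-6/7)=-2.3333
Confirm numerically:
  x=-2.198: |R|=0.89974 <1
  x=-1.915: |R|=0.68457 <1
  x=-1.602: |R|=0.43751 <1
  x=-2.864: |R|=1.37761 >1
  x=-2.847: |R|=1.36588 >1
  x=-2.491: |R|=1.11473 >1
Stable set (-2.3333, 0).

z∈(-2.3333,0).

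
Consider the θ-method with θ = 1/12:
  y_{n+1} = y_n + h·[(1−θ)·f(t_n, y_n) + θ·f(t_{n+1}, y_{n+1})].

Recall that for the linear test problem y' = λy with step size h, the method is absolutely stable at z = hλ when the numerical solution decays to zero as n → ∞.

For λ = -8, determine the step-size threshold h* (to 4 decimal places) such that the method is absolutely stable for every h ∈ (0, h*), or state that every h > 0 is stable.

On y'=λy, z=hλ:
  y_{n+1} = y_n + z·[11/12·y_n + 1/12·y_{n+1}] ⇒ (1 − 1/12z)y_{n+1} = (1 + 11/12z)y_n
  ⇒ R(z) = (1 + 11/12z)/(1 − 1/12z).

Find x<0 with |R(x)|<1.
x=-0.56: |R|=0.4650
R=−1: 1+11/12x = −1+1/12x ⇒ -5/6x=2 ⇒ x=2/(-5/6)=-2.4000
Confirm numerically:
  x=-2.314: |R|=0.93992 <1
  x=-1.745: |R|=0.52346 <1
  x=-1.625: |R|=0.43119 <1
  x=-1.390: |R|=0.24571 <1
  x=-2.881: |R|=1.32323 >1
  x=-2.814: |R|=1.27947 >1
So |R|<1 on (-2.4000, 0).

(-2.4000,0); λ=-8 ⇒ h* = (12/5)/8 = 0.3000.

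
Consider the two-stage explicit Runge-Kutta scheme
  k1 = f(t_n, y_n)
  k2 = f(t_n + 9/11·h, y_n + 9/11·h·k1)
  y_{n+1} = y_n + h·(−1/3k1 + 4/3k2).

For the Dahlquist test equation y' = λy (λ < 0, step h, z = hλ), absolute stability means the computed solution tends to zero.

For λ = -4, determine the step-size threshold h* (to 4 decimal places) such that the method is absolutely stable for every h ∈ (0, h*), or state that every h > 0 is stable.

(-0.9167,0); λ=-4 ⇒ h* = (11/12)/4 = 0.2292.

Set f=λy, z=hλ:
  k1=λy_n ⇒ h·k1=z·y_n;  k2=λ(1+9/11z)y_n ⇒ h·k2=z(1+9/11z)y_n
  y_{n+1}/y_n = 1 − 1/3z + 4/3z(1+9/11z) = 1 + z + 12/11z²
  Hence R(z) = 1 + z + 12/11z².

Find x<0 with |R(x)|<1.
x=-0.66: |R|=0.8152
R=1: x+12/11x²=0 ⇒ x=−11/12=-0.9167; min R=1−1/(4·12/11)=0.7708>−1
Confirm numerically:
  x=-0.892: |R|=0.97600 <1
  x=-0.844: |R|=0.93309 <1
  x=-0.760: |R|=0.87011 <1
  x=-0.492: |R|=0.77207 <1
  x=-1.483: |R|=1.91622 >1
  x=-0.951: |R|=1.03562 >1
So |R|<1 on (-0.9167, 0).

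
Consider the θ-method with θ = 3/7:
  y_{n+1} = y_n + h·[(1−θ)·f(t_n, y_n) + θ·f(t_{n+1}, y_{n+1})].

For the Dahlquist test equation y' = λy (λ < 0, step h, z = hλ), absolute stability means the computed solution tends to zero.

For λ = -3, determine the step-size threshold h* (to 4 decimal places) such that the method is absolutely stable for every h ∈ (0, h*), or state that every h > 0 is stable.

(-14.0000,0); λ=-3 ⇒ h* = (14)/3 = 4.6667.

Test eqn y'=λy, z=hλ:
  y_{n+1} = y_n + z·[4/7·y_n + 3/7·y_{n+1}] ⇒ (1 − 3/7z)y_{n+1} = (1 + 4/7z)y_n
  Hence R(z) = (1 + 4/7z)/(1 − 3/7z).

Find x<0 with |R(x)|<1.
x=-0.49: |R|=0.5950
R=−1: 1+4/7x = −1+3/7x ⇒ -1/7x=2 ⇒ x=2/(-1/7)=-14.0000
Confirm numerically:
  x=-9.844: |R|=0.88624 <1
  x=-9.481: |R|=0.87250 <1
  x=-7.109: |R|=0.75673 <1
  x=-6.274: |R|=0.70080 <1
  x=-14.542: |R|=1.01071 >1
  x=-14.426: |R|=1.00847 >1
  x=-14.337: |R|=1.00674 >1
Interval (-14.0000, 0).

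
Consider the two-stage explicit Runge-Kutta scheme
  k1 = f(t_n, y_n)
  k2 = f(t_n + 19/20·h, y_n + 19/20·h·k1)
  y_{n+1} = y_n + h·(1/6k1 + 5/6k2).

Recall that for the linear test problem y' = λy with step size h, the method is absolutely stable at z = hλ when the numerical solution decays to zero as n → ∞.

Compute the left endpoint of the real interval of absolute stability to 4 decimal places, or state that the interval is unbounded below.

Test eqn y'=λy, z=hλ:
  k1=λy_n ⇒ h·k1=z·y_n;  k2=λ(1+19/20z)y_n ⇒ h·k2=z(1+19/20z)y_n
  y_{n+1}/y_n = 1 + 1/6z + 5/6z(1+19/20z) = 1 + z + 19/24z²
  Hence R(z) = 1 + z + 19/24z².

Need |R(x)|<1, x<0.
x=-1.16: |R|=0.9053
R=1: x+19/24x²=0 ⇒ x=−24/19=-1.2632; min R=1−1/(4·19/24)=0.6842>−1
Confirm numerically:
  x=-1.194: |R|=0.93463 <1
  x=-1.047: |R|=0.82083 <1
  x=-1.017: |R|=0.80181 <1
  x=-1.791: |R|=1.74841 >1
  x=-1.611: |R|=1.44363 >1
  x=-1.311: |R|=1.04965 >1
So |R|<1 on (-1.2632, 0).

left endpoint -1.2632.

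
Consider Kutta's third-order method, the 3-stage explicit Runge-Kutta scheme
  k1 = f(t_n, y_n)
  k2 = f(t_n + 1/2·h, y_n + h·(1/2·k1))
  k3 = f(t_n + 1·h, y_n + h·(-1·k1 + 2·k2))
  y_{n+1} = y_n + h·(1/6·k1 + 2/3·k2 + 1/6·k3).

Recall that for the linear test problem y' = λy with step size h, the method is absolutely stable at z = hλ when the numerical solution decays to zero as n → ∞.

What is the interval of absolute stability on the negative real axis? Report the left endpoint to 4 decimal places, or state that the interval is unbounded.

Test eqn y'=λy, z=hλ:
  order 3, 3-stage ⇒ R(z)=1+z+z^2/2+z^3/6
  (e.g. R(-1.62)=-0.01639, |R|=0.01639)

Solve |R(x)|<1 on ℝ⁻.
x=-1.62: |R|=0.0164
|R(-2.81)|=1.5600 |R(-2.56)|=1.0794 |R(-1.18)|=0.2424
Bisect:
  x_lo=-3.3688 |R|=3.0664  x_hi=-0.2502 |R|=0.7785
  mid=-1.80949 |R|=0.15981 →hi
  mid=-2.58915 |R|=1.13012 →lo
  mid=-2.19932 |R|=0.55384 →hi
  mid=-2.39423 |R|=0.81549 →hi
  mid=-2.49169 |R|=0.96572 →hi
  mid=-2.54042 |R|=1.04609 →lo
  mid=-2.51606 |R|=1.00545 →lo
  mid=-2.50387 |R|=0.98547 →hi
  mid=-2.50997 |R|=0.99544 →hi
  ...
  [-2.51282,-2.51263] ⇒ x*=-2.5127
Interval (-2.5127, 0).

z∈(-2.5127,0).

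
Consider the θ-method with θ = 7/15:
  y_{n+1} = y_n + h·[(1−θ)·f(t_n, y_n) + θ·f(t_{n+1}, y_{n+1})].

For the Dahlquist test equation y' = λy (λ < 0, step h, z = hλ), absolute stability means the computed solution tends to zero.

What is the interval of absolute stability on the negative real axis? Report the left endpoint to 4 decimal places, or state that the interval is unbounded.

On y'=λy, z=hλ:
  y_{n+1} = y_n + z·[8/15·y_n + 7/15·y_{n+1}] ⇒ (1 − 7/15z)y_{n+1} = (1 + 8/15z)y_n
  ⇒ R(z) = (1 + 8/15z)/(1 − 7/15z).

Find x<0 with |R(x)|<1.
x=-0.83: |R|=0.4017
R=−1: 1+8/15x = −1+7/15x ⇒ -1/15x=2 ⇒ x=2/(-1/15)=-30.0000
Confirm numerically:
  x=-29.544: |R|=0.99794 <1
  x=-28.704: |R|=0.99400 <1
  x=-22.605: |R|=0.95731 <1
  x=-12.092: |R|=0.82028 <1
  x=-30.381: |R|=1.00167 >1
  x=-30.255: |R|=1.00112 >1
Stable set (-30.0000, 0).

(-30.0000, 0).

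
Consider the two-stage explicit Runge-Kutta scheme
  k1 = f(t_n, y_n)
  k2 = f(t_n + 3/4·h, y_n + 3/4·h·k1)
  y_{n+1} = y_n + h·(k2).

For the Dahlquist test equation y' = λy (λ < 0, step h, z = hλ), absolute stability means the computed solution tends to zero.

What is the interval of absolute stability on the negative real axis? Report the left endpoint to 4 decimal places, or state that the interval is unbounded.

With y'=λy (z=hλ):
  k1=λy_n ⇒ h·k1=z·y_n;  k2=λ(1+3/4z)y_n ⇒ h·k2=z(1+3/4z)y_n
  y_{n+1}/y_n = 1 + z(1+3/4z) = 1 + z + 3/4z²
  so R(z) = 1 + z + 3/4z².

Solve |R(x)|<1 on ℝ⁻.
x=-1.35: |R|=1.0169
R=1: x+3/4x²=0 ⇒ x=−4/3=-1.3333; min R=1−1/(4·3/4)=0.6667>−1
Confirm numerically:
  x=-1.158: |R|=0.84772 <1
  x=-1.120: |R|=0.82080 <1
  x=-0.738: |R|=0.67048 <1
  x=-1.644: |R|=1.38305 >1
  x=-1.555: |R|=1.25852 >1
  x=-1.509: |R|=1.19881 >1
Stable set (-1.3333, 0).

(-1.3333, 0).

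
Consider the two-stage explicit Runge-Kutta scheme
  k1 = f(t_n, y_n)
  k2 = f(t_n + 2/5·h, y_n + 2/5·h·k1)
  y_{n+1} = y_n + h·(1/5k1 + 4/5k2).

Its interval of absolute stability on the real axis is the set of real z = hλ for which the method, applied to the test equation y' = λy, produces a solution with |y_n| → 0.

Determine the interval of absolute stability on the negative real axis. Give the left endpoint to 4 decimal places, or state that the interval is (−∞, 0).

z∈(-3.1250,0).

Test eqn y'=λy, z=hλ:
  k1=λy_n ⇒ h·k1=z·y_n;  k2=λ(1+2/5z)y_n ⇒ h·k2=z(1+2/5z)y_n
  y_{n+1}/y_n = 1 + 1/5z + 4/5z(1+2/5z) = 1 + z + 8/25z²
  R(z) = 1 + z + 8/25z².

Solve |R(x)|<1 on ℝ⁻.
x=-1.32: |R|=0.2376
R=1: x+8/25x²=0 ⇒ x=−25/8=-3.1250; min R=1−1/(4·8/25)=0.2188>−1
Confirm numerically:
  x=-2.773: |R|=0.68765 <1
  x=-2.217: |R|=0.35583 <1
  x=-1.543: |R|=0.21887 <1
  x=-1.429: |R|=0.22445 <1
  x=-3.702: |R|=1.68354 >1
  x=-3.399: |R|=1.29802 >1
Stable set (-3.1250, 0).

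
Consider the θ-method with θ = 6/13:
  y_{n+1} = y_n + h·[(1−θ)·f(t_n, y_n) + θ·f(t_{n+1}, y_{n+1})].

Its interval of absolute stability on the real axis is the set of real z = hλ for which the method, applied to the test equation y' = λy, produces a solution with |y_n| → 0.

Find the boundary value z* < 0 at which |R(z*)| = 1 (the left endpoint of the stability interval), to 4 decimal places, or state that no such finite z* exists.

z* = -26.0000.

With y'=λy (z=hλ):
  y_{n+1} = y_n + z·[7/13·y_n + 6/13·y_{n+1}] ⇒ (1 − 6/13z)y_{n+1} = (1 + 7/13z)y_n
  Hence R(z) = (1 + 7/13z)/(1 − 6/13z).

Find x<0 with |R(x)|<1.
x=-0.46: |R|=0.6206
R=−1: 1+7/13x = −1+6/13x ⇒ -1/13x=2 ⇒ x=2/(-1/13)=-26.0000
Confirm numerically:
  x=-17.103: |R|=0.92305 <1
  x=-16.141: |R|=0.91025 <1
  x=-11.158: |R|=0.81435 <1
  x=-26.496: |R|=1.00288 >1
  x=-26.489: |R|=1.00284 >1
  x=-26.108: |R|=1.00064 >1
So |R|<1 on (-26.0000, 0).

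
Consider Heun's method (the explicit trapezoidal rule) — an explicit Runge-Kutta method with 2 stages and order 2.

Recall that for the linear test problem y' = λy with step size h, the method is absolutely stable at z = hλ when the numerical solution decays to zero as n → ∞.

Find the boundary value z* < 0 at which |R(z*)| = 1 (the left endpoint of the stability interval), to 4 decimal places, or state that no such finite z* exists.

z* = -2.0000.

Test eqn y'=λy, z=hλ:
  order 2, 2-stage ⇒ R(z)=1+z+z^2/2
  (e.g. R(-1.7)=0.74500, |R|=0.74500)

Solve |R(x)|<1 on ℝ⁻.
x=-1.7: |R|=0.7450
|R(-2.18)|=1.1962 |R(-1.49)|=0.6200 |R(-0.75)|=0.5312
Bisect:
  x_lo=-2.8762 |R|=2.2602  x_hi=-0.3238 |R|=0.7286
  mid=-1.60004 |R|=0.68003 →hi
  mid=-2.23815 |R|=1.26650 →lo
  mid=-1.91909 |R|=0.92237 →hi
  mid=-2.07862 |R|=1.08171 →lo
  mid=-1.99886 |R|=0.99886 →hi
  mid=-2.03874 |R|=1.03949 →lo
  mid=-2.01880 |R|=1.01897 →lo
  mid=-2.00883 |R|=1.00887 →lo
  mid=-2.00384 |R|=1.00385 →lo
  mid=-2.00135 |R|=1.00135 →lo
  ...
  [-2.00010,-1.99995] ⇒ x*=-2.0000
So |R|<1 on (-2.0000, 0).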